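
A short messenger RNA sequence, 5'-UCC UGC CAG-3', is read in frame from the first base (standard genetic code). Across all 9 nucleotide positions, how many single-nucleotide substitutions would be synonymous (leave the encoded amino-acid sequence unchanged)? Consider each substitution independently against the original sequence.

5

Codon 1 (UCC, Ser): 3 synonymous substitutions.
Codon 2 (UGC, Cys): 1 synonymous substitution.
Codon 3 (CAG, Gln): 1 synonymous substitution.
Total: 3 + 1 + 1 = 5.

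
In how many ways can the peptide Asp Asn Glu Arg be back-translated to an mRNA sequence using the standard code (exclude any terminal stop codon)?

48

Asp: 2 codons.
Asn: 2 codons.
Glu: 2 codons.
Arg: 6 codons.
2 × 2 × 2 × 6 = 48.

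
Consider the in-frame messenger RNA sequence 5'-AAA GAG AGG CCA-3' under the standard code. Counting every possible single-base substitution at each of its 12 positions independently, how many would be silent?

7

Codon 1 (AAA, Lys): 1 synonymous substitution.
Codon 2 (GAG, Glu): 1 synonymous substitution.
Codon 3 (AGG, Arg): 2 synonymous substitutions.
Codon 4 (CCA, Pro): 3 synonymous substitutions.
Total: 1 + 1 + 2 + 3 = 7.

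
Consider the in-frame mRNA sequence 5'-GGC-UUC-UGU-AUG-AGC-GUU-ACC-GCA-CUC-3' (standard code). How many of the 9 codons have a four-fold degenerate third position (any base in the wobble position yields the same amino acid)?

Codon 1 GGC (Gly): third position 4-fold.
Codon 2 UUC (Phe): third position 2-fold.
Codon 3 UGU (Cys): third position 2-fold.
Codon 4 AUG (Met): third position 1-fold.
Codon 5 AGC (Ser): third position 2-fold.
Codon 6 GUU (Val): third position 4-fold.
Codon 7 ACC (Thr): third position 4-fold.
Codon 8 GCA (Ala): third position 4-fold.
Codon 9 CUC (Leu): third position 4-fold.
Four-fold degenerate third positions: 5.

5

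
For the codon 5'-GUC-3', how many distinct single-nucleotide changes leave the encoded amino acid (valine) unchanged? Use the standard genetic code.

Position 1: none → 0 synonymous.
Position 2: none → 0 synonymous.
Position 3: GUU, GUA, GUG → 3 synonymous.
Total: 0 + 0 + 3 = 3.

3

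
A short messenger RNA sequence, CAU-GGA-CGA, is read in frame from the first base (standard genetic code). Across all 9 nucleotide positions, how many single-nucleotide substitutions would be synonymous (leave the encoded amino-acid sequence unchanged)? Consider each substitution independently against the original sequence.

Codon 1 (CAU, His): 1 synonymous substitution.
Codon 2 (GGA, Gly): 3 synonymous substitutions.
Codon 3 (CGA, Arg): 4 synonymous substitutions.
Total: 1 + 3 + 4 = 8.

8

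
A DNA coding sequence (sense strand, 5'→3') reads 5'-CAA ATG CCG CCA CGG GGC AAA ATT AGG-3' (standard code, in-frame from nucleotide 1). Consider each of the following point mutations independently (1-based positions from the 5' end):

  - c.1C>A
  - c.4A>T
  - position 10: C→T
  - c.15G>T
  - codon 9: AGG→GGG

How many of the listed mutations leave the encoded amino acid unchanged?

1

Codon 1: CAA (Gln) → AAA (Lys) — missense.
Codon 2: ATG (Met) → TTG (Leu) — missense.
Codon 4: CCA (Pro) → TCA (Ser) — missense.
Codon 5: CGG (Arg) → CGT (Arg) — synonymous.
Codon 9: AGG (Arg) → GGG (Gly) — missense.
Synonymous: 1 of 5.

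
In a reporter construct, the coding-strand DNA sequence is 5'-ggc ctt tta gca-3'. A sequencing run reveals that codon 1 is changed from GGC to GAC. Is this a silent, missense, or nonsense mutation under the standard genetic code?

missense

Position 2 falls in codon 1: GGC → Gly.
After the substitution the codon is GAC → Asp.
Gly ≠ Asp, so this is a missense mutation.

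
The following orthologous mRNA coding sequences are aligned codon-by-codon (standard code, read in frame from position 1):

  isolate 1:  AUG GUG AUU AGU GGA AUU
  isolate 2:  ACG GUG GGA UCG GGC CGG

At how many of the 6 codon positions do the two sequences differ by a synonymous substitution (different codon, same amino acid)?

2

Codon 1: AUG Met / ACG Thr — nonsynonymous.
Codon 2: GUG Val / GUG Val — identical.
Codon 3: AUU Ile / GGA Gly — nonsynonymous.
Codon 4: AGU Ser / UCG Ser — synonymous.
Codon 5: GGA Gly / GGC Gly — synonymous.
Codon 6: AUU Ile / CGG Arg — nonsynonymous.
Synonymous differences: 2.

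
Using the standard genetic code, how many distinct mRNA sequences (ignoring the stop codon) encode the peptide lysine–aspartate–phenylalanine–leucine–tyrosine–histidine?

Lys: 2 codons.
Asp: 2 codons.
Phe: 2 codons.
Leu: 6 codons.
Tyr: 2 codons.
His: 2 codons.
2 × 2 × 2 × 6 × 2 × 2 = 192.

192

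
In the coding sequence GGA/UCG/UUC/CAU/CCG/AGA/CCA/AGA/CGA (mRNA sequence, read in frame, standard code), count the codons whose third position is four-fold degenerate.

5

Codon 1 GGA (Gly): third position 4-fold.
Codon 2 UCG (Ser): third position 4-fold.
Codon 3 UUC (Phe): third position 2-fold.
Codon 4 CAU (His): third position 2-fold.
Codon 5 CCG (Pro): third position 4-fold.
Codon 6 AGA (Arg): third position 2-fold.
Codon 7 CCA (Pro): third position 4-fold.
Codon 8 AGA (Arg): third position 2-fold.
Codon 9 CGA (Arg): third position 4-fold.
Four-fold degenerate third positions: 5.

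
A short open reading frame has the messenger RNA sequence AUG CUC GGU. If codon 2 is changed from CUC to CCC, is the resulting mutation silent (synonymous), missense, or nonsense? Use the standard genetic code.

missense

Position 5 falls in codon 2: CUC → Leu.
After the substitution the codon is CCC → Pro.
Leu ≠ Pro, so this is a missense mutation.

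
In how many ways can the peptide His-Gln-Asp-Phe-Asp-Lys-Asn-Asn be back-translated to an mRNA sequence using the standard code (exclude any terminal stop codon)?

256

His: 2 codons.
Gln: 2 codons.
Asp: 2 codons.
Phe: 2 codons.
Asp: 2 codons.
Lys: 2 codons.
Asn: 2 codons.
Asn: 2 codons.
2 × 2 × 2 × 2 × 2 × 2 × 2 × 2 = 256.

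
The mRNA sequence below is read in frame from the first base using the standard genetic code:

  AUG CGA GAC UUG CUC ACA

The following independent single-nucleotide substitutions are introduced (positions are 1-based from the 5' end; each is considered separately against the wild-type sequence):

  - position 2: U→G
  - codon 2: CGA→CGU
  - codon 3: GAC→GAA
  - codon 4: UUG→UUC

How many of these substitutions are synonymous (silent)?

Codon 1: AUG (Met) → AGG (Arg) — missense.
Codon 2: CGA (Arg) → CGU (Arg) — synonymous.
Codon 3: GAC (Asp) → GAA (Glu) — missense.
Codon 4: UUG (Leu) → UUC (Phe) — missense.
Synonymous: 1 of 4.

1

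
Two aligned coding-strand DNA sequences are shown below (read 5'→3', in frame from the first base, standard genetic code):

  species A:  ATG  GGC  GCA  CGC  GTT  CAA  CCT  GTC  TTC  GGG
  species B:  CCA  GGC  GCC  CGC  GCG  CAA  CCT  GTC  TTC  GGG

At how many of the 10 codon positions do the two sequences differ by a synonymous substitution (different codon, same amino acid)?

Codon 1: ATG Met / CCA Pro — nonsynonymous.
Codon 2: GGC Gly / GGC Gly — identical.
Codon 3: GCA Ala / GCC Ala — synonymous.
Codon 4: CGC Arg / CGC Arg — identical.
Codon 5: GTT Val / GCG Ala — nonsynonymous.
Codon 6: CAA Gln / CAA Gln — identical.
Codon 7: CCT Pro / CCT Pro — identical.
Codon 8: GTC Val / GTC Val — identical.
Codon 9: TTC Phe / TTC Phe — identical.
Codon 10: GGG Gly / GGG Gly — identical.
Synonymous differences: 1.

1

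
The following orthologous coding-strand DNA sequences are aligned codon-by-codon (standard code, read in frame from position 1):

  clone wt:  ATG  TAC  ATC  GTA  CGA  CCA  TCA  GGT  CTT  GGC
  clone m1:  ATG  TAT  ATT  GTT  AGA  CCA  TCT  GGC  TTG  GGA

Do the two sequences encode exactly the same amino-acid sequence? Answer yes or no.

yes

Codon 1: ATG Met / ATG Met — identical.
Codon 2: TAC Tyr / TAT Tyr — synonymous.
Codon 3: ATC Ile / ATT Ile — synonymous.
Codon 4: GTA Val / GTT Val — synonymous.
Codon 5: CGA Arg / AGA Arg — synonymous.
Codon 6: CCA Pro / CCA Pro — identical.
Codon 7: TCA Ser / TCT Ser — synonymous.
Codon 8: GGT Gly / GGC Gly — synonymous.
Codon 9: CTT Leu / TTG Leu — synonymous.
Codon 10: GGC Gly / GGA Gly — synonymous.
Nonsynonymous differences: 0 → same protein.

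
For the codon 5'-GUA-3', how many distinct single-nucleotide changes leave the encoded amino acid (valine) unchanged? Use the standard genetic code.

Position 1: none → 0 synonymous.
Position 2: none → 0 synonymous.
Position 3: GUU, GUC, GUG → 3 synonymous.
Total: 0 + 0 + 3 = 3.

3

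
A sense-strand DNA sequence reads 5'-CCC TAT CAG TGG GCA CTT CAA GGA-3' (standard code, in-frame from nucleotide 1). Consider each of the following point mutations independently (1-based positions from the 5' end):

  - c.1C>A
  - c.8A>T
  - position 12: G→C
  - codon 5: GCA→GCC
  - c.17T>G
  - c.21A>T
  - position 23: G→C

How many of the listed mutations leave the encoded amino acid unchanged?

1

Codon 1: CCC (Pro) → ACC (Thr) — missense.
Codon 3: CAG (Gln) → CTG (Leu) — missense.
Codon 4: TGG (Trp) → TGC (Cys) — missense.
Codon 5: GCA (Ala) → GCC (Ala) — synonymous.
Codon 6: CTT (Leu) → CGT (Arg) — missense.
Codon 7: CAA (Gln) → CAT (His) — missense.
Codon 8: GGA (Gly) → GCA (Ala) — missense.
Synonymous: 1 of 7.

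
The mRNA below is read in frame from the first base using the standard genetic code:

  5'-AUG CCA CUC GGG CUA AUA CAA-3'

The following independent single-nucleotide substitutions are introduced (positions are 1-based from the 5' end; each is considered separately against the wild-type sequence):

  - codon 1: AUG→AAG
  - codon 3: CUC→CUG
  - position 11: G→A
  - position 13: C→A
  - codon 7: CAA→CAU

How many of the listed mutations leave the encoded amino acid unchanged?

Codon 1: AUG (Met) → AAG (Lys) — missense.
Codon 3: CUC (Leu) → CUG (Leu) — synonymous.
Codon 4: GGG (Gly) → GAG (Glu) — missense.
Codon 5: CUA (Leu) → AUA (Ile) — missense.
Codon 7: CAA (Gln) → CAU (His) — missense.
Synonymous: 1 of 5.

1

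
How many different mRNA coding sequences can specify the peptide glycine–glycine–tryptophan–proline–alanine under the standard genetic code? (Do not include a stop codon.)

Gly: 4 codons.
Gly: 4 codons.
Trp: 1 codon.
Pro: 4 codons.
Ala: 4 codons.
4 × 4 × 1 × 4 × 4 = 256.

256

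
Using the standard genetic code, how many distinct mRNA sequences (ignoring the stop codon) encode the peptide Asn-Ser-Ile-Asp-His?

Asn: 2 codons.
Ser: 6 codons.
Ile: 3 codons.
Asp: 2 codons.
His: 2 codons.
2 × 6 × 3 × 2 × 2 = 144.

144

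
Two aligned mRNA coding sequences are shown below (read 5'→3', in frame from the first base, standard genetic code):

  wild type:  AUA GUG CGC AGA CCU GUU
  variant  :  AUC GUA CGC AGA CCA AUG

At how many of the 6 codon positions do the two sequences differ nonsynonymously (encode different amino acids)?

Codon 1: AUA Ile / AUC Ile — synonymous.
Codon 2: GUG Val / GUA Val — synonymous.
Codon 3: CGC Arg / CGC Arg — identical.
Codon 4: AGA Arg / AGA Arg — identical.
Codon 5: CCU Pro / CCA Pro — synonymous.
Codon 6: GUU Val / AUG Met — nonsynonymous.
Nonsynonymous differences: 1.

1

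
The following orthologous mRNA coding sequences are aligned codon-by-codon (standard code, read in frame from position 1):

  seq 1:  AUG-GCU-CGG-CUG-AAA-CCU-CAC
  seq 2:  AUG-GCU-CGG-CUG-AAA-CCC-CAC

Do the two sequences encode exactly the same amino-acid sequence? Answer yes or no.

Codon 1: AUG Met / AUG Met — identical.
Codon 2: GCU Ala / GCU Ala — identical.
Codon 3: CGG Arg / CGG Arg — identical.
Codon 4: CUG Leu / CUG Leu — identical.
Codon 5: AAA Lys / AAA Lys — identical.
Codon 6: CCU Pro / CCC Pro — synonymous.
Codon 7: CAC His / CAC His — identical.
Nonsynonymous differences: 0 → same protein.

yes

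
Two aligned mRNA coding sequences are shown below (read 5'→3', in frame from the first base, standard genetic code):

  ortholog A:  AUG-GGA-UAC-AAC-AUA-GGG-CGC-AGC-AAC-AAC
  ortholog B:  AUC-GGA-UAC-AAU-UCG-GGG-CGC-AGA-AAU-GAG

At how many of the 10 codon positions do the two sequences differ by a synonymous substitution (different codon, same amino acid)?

Codon 1: AUG Met / AUC Ile — nonsynonymous.
Codon 2: GGA Gly / GGA Gly — identical.
Codon 3: UAC Tyr / UAC Tyr — identical.
Codon 4: AAC Asn / AAU Asn — synonymous.
Codon 5: AUA Ile / UCG Ser — nonsynonymous.
Codon 6: GGG Gly / GGG Gly — identical.
Codon 7: CGC Arg / CGC Arg — identical.
Codon 8: AGC Ser / AGA Arg — nonsynonymous.
Codon 9: AAC Asn / AAU Asn — synonymous.
Codon 10: AAC Asn / GAG Glu — nonsynonymous.
Synonymous differences: 2.

2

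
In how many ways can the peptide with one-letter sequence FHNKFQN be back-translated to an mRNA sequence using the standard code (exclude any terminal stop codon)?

128

Phe: 2 codons.
His: 2 codons.
Asn: 2 codons.
Lys: 2 codons.
Phe: 2 codons.
Gln: 2 codons.
Asn: 2 codons.
2 × 2 × 2 × 2 × 2 × 2 × 2 = 128.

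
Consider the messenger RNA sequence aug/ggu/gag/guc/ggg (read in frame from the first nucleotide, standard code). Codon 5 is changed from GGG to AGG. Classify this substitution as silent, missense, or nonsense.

missense

Position 13 falls in codon 5: GGG → Gly.
After the substitution the codon is AGG → Arg.
Gly ≠ Arg, so this is a missense mutation.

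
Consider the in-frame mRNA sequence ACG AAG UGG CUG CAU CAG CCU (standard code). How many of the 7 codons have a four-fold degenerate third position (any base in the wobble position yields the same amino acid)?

Codon 1 ACG (Thr): third position 4-fold.
Codon 2 AAG (Lys): third position 2-fold.
Codon 3 UGG (Trp): third position 1-fold.
Codon 4 CUG (Leu): third position 4-fold.
Codon 5 CAU (His): third position 2-fold.
Codon 6 CAG (Gln): third position 2-fold.
Codon 7 CCU (Pro): third position 4-fold.
Four-fold degenerate third positions: 3.

3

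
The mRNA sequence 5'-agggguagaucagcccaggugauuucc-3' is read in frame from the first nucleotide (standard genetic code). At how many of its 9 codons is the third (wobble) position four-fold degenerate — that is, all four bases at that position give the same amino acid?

Codon 1 AGG (Arg): third position 2-fold.
Codon 2 GGU (Gly): third position 4-fold.
Codon 3 AGA (Arg): third position 2-fold.
Codon 4 UCA (Ser): third position 4-fold.
Codon 5 GCC (Ala): third position 4-fold.
Codon 6 CAG (Gln): third position 2-fold.
Codon 7 GUG (Val): third position 4-fold.
Codon 8 AUU (Ile): third position 3-fold.
Codon 9 UCC (Ser): third position 4-fold.
Four-fold degenerate third positions: 5.

5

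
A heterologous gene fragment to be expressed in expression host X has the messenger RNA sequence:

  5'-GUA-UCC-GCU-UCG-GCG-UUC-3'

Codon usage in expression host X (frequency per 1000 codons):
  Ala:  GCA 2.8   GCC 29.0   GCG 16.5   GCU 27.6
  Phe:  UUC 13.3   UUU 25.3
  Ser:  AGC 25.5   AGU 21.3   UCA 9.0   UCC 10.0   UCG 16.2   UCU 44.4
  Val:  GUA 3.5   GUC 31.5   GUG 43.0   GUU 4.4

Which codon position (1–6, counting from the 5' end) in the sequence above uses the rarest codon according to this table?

1

Codon 1 GUA (Val): 3.5 per 1000.
Codon 2 UCC (Ser): 10.0 per 1000.
Codon 3 GCU (Ala): 27.6 per 1000.
Codon 4 UCG (Ser): 16.2 per 1000.
Codon 5 GCG (Ala): 16.5 per 1000.
Codon 6 UUC (Phe): 13.3 per 1000.
Lowest frequency is 3.5 at codon 1.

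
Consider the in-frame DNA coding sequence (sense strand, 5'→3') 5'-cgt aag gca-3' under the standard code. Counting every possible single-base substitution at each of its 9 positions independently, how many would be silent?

7

Codon 1 (CGT, Arg): 3 synonymous substitutions.
Codon 2 (AAG, Lys): 1 synonymous substitution.
Codon 3 (GCA, Ala): 3 synonymous substitutions.
Total: 3 + 1 + 3 = 7.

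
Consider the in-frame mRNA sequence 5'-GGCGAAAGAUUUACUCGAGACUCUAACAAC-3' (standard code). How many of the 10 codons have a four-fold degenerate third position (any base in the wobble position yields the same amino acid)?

4

Codon 1 GGC (Gly): third position 4-fold.
Codon 2 GAA (Glu): third position 2-fold.
Codon 3 AGA (Arg): third position 2-fold.
Codon 4 UUU (Phe): third position 2-fold.
Codon 5 ACU (Thr): third position 4-fold.
Codon 6 CGA (Arg): third position 4-fold.
Codon 7 GAC (Asp): third position 2-fold.
Codon 8 UCU (Ser): third position 4-fold.
Codon 9 AAC (Asn): third position 2-fold.
Codon 10 AAC (Asn): third position 2-fold.
Four-fold degenerate third positions: 4.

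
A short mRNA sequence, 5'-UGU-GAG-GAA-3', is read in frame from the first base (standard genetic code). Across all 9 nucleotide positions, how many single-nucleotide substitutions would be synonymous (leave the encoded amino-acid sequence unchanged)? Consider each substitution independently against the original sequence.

Codon 1 (UGU, Cys): 1 synonymous substitution.
Codon 2 (GAG, Glu): 1 synonymous substitution.
Codon 3 (GAA, Glu): 1 synonymous substitution.
Total: 1 + 1 + 1 = 3.

3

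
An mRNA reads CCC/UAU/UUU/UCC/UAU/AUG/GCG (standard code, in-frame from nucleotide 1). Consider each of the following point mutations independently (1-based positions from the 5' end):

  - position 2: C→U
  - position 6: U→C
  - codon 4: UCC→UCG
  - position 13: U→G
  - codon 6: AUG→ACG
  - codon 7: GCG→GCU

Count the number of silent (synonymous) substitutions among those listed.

Codon 1: CCC (Pro) → CUC (Leu) — missense.
Codon 2: UAU (Tyr) → UAC (Tyr) — synonymous.
Codon 4: UCC (Ser) → UCG (Ser) — synonymous.
Codon 5: UAU (Tyr) → GAU (Asp) — missense.
Codon 6: AUG (Met) → ACG (Thr) — missense.
Codon 7: GCG (Ala) → GCU (Ala) — synonymous.
Synonymous: 3 of 6.

3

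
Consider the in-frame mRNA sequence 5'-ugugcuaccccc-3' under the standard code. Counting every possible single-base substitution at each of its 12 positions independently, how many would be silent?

10

Codon 1 (UGU, Cys): 1 synonymous substitution.
Codon 2 (GCU, Ala): 3 synonymous substitutions.
Codon 3 (ACC, Thr): 3 synonymous substitutions.
Codon 4 (CCC, Pro): 3 synonymous substitutions.
Total: 1 + 3 + 3 + 3 = 10.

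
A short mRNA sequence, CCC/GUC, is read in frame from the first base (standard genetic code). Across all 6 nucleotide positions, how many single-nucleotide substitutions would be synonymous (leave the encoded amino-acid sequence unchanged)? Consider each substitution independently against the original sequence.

Codon 1 (CCC, Pro): 3 synonymous substitutions.
Codon 2 (GUC, Val): 3 synonymous substitutions.
Total: 3 + 3 = 6.

6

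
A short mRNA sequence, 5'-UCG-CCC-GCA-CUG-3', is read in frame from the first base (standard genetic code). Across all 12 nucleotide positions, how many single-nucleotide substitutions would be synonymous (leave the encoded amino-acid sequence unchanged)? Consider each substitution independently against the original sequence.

Codon 1 (UCG, Ser): 3 synonymous substitutions.
Codon 2 (CCC, Pro): 3 synonymous substitutions.
Codon 3 (GCA, Ala): 3 synonymous substitutions.
Codon 4 (CUG, Leu): 4 synonymous substitutions.
Total: 3 + 3 + 3 + 4 = 13.

13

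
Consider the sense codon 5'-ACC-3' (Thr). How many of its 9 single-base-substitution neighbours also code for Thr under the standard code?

Position 1: none → 0 synonymous.
Position 2: none → 0 synonymous.
Position 3: ACT, ACA, ACG → 3 synonymous.
Total: 0 + 0 + 3 = 3.

3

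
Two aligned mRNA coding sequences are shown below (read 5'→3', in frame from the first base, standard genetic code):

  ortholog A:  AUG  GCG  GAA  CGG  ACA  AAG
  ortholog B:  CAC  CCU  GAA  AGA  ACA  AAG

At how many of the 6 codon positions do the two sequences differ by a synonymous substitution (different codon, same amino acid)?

1

Codon 1: AUG Met / CAC His — nonsynonymous.
Codon 2: GCG Ala / CCU Pro — nonsynonymous.
Codon 3: GAA Glu / GAA Glu — identical.
Codon 4: CGG Arg / AGA Arg — synonymous.
Codon 5: ACA Thr / ACA Thr — identical.
Codon 6: AAG Lys / AAG Lys — identical.
Synonymous differences: 1.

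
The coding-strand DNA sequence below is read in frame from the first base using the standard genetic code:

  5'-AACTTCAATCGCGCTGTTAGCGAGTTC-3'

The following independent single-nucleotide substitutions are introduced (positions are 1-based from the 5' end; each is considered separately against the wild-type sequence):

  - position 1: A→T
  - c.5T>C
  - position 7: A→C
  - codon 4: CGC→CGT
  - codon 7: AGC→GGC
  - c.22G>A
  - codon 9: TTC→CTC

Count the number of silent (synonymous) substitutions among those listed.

1

Codon 1: AAC (Asn) → TAC (Tyr) — missense.
Codon 2: TTC (Phe) → TCC (Ser) — missense.
Codon 3: AAT (Asn) → CAT (His) — missense.
Codon 4: CGC (Arg) → CGT (Arg) — synonymous.
Codon 7: AGC (Ser) → GGC (Gly) — missense.
Codon 8: GAG (Glu) → AAG (Lys) — missense.
Codon 9: TTC (Phe) → CTC (Leu) — missense.
Synonymous: 1 of 7.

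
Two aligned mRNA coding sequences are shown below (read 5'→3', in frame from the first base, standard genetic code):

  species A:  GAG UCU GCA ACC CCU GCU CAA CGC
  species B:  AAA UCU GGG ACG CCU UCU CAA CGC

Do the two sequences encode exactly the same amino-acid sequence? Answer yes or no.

Codon 1: GAG Glu / AAA Lys — nonsynonymous.
Codon 2: UCU Ser / UCU Ser — identical.
Codon 3: GCA Ala / GGG Gly — nonsynonymous.
Codon 4: ACC Thr / ACG Thr — synonymous.
Codon 5: CCU Pro / CCU Pro — identical.
Codon 6: GCU Ala / UCU Ser — nonsynonymous.
Codon 7: CAA Gln / CAA Gln — identical.
Codon 8: CGC Arg / CGC Arg — identical.
Nonsynonymous differences: 3 → different protein.

no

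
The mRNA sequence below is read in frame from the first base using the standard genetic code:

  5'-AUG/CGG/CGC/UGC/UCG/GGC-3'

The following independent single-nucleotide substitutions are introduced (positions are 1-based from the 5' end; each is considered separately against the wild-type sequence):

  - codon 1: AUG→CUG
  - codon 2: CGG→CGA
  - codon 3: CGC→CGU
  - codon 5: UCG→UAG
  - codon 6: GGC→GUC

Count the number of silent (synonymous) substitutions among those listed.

2

Codon 1: AUG (Met) → CUG (Leu) — missense.
Codon 2: CGG (Arg) → CGA (Arg) — synonymous.
Codon 3: CGC (Arg) → CGU (Arg) — synonymous.
Codon 5: UCG (Ser) → UAG (Stop) — nonsense.
Codon 6: GGC (Gly) → GUC (Val) — missense.
Synonymous: 2 of 5.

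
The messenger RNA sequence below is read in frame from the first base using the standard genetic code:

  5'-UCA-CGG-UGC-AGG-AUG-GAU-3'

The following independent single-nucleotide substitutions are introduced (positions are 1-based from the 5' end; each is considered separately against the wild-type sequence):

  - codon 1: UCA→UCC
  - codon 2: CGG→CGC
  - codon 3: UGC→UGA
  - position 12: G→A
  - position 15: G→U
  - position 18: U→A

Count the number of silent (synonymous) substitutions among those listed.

Codon 1: UCA (Ser) → UCC (Ser) — synonymous.
Codon 2: CGG (Arg) → CGC (Arg) — synonymous.
Codon 3: UGC (Cys) → UGA (Stop) — nonsense.
Codon 4: AGG (Arg) → AGA (Arg) — synonymous.
Codon 5: AUG (Met) → AUU (Ile) — missense.
Codon 6: GAU (Asp) → GAA (Glu) — missense.
Synonymous: 3 of 6.

3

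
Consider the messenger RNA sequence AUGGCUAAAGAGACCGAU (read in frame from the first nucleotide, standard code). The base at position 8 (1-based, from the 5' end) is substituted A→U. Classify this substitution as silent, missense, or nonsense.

Position 8 falls in codon 3: AAA → Lys.
After the substitution the codon is AUA → Ile.
Lys ≠ Ile, so this is a missense mutation.

missense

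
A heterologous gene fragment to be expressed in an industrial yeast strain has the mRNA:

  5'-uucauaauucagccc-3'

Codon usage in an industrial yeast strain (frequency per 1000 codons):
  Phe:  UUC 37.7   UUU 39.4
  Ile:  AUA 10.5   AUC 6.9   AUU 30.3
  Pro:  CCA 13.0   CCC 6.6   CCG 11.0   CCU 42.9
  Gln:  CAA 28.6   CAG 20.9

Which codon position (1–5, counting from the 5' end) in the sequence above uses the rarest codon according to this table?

5

Codon 1 UUC (Phe): 37.7 per 1000.
Codon 2 AUA (Ile): 10.5 per 1000.
Codon 3 AUU (Ile): 30.3 per 1000.
Codon 4 CAG (Gln): 20.9 per 1000.
Codon 5 CCC (Pro): 6.6 per 1000.
Lowest frequency is 6.6 at codon 5.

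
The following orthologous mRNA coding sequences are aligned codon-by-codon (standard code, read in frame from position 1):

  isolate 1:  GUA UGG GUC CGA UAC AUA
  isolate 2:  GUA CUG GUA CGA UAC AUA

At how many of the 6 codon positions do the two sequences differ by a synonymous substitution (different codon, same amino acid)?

1

Codon 1: GUA Val / GUA Val — identical.
Codon 2: UGG Trp / CUG Leu — nonsynonymous.
Codon 3: GUC Val / GUA Val — synonymous.
Codon 4: CGA Arg / CGA Arg — identical.
Codon 5: UAC Tyr / UAC Tyr — identical.
Codon 6: AUA Ile / AUA Ile — identical.
Synonymous differences: 1.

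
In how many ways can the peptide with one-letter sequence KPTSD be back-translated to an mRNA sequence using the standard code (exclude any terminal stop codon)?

Lys: 2 codons.
Pro: 4 codons.
Thr: 4 codons.
Ser: 6 codons.
Asp: 2 codons.
2 × 4 × 4 × 6 × 2 = 384.

384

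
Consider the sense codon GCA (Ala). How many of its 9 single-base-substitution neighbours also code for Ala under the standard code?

Position 1: none → 0 synonymous.
Position 2: none → 0 synonymous.
Position 3: GCU, GCC, GCG → 3 synonymous.
Total: 0 + 0 + 3 = 3.

3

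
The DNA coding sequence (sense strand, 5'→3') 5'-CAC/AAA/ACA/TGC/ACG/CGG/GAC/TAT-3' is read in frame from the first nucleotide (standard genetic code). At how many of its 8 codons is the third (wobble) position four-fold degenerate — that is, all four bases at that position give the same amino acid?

3

Codon 1 CAC (His): third position 2-fold.
Codon 2 AAA (Lys): third position 2-fold.
Codon 3 ACA (Thr): third position 4-fold.
Codon 4 TGC (Cys): third position 2-fold.
Codon 5 ACG (Thr): third position 4-fold.
Codon 6 CGG (Arg): third position 4-fold.
Codon 7 GAC (Asp): third position 2-fold.
Codon 8 TAT (Tyr): third position 2-fold.
Four-fold degenerate third positions: 3.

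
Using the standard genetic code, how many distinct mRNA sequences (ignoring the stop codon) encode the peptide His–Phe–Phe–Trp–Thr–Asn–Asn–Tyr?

256

His: 2 codons.
Phe: 2 codons.
Phe: 2 codons.
Trp: 1 codon.
Thr: 4 codons.
Asn: 2 codons.
Asn: 2 codons.
Tyr: 2 codons.
2 × 2 × 2 × 1 × 4 × 2 × 2 × 2 = 256.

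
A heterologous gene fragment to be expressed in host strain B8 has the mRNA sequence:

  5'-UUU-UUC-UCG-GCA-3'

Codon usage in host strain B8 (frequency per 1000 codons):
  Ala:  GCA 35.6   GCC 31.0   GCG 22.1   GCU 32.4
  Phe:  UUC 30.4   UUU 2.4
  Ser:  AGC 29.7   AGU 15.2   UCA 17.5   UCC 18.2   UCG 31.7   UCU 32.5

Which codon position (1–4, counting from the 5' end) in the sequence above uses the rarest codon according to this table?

Codon 1 UUU (Phe): 2.4 per 1000.
Codon 2 UUC (Phe): 30.4 per 1000.
Codon 3 UCG (Ser): 31.7 per 1000.
Codon 4 GCA (Ala): 35.6 per 1000.
Lowest frequency is 2.4 at codon 1.

1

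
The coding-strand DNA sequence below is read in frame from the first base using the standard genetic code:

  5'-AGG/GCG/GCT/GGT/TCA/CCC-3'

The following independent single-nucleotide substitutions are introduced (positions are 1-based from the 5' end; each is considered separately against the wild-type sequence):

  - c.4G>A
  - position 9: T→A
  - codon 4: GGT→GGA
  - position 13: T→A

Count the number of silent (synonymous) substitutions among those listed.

Codon 2: GCG (Ala) → ACG (Thr) — missense.
Codon 3: GCT (Ala) → GCA (Ala) — synonymous.
Codon 4: GGT (Gly) → GGA (Gly) — synonymous.
Codon 5: TCA (Ser) → ACA (Thr) — missense.
Synonymous: 2 of 4.

2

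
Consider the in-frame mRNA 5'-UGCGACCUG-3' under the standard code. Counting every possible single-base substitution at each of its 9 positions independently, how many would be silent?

Codon 1 (UGC, Cys): 1 synonymous substitution.
Codon 2 (GAC, Asp): 1 synonymous substitution.
Codon 3 (CUG, Leu): 4 synonymous substitutions.
Total: 1 + 1 + 4 = 6.

6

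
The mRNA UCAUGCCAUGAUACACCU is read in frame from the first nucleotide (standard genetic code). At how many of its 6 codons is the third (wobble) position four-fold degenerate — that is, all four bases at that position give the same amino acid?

3

Codon 1 UCA (Ser): third position 4-fold.
Codon 2 UGC (Cys): third position 2-fold.
Codon 3 CAU (His): third position 2-fold.
Codon 4 GAU (Asp): third position 2-fold.
Codon 5 ACA (Thr): third position 4-fold.
Codon 6 CCU (Pro): third position 4-fold.
Four-fold degenerate third positions: 3.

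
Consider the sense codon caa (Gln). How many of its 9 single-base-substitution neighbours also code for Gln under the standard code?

Position 1: none → 0 synonymous.
Position 2: none → 0 synonymous.
Position 3: CAG → 1 synonymous.
Total: 0 + 0 + 1 = 1.

1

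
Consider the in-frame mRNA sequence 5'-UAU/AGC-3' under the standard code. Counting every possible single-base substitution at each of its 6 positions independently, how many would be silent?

2

Codon 1 (UAU, Tyr): 1 synonymous substitution.
Codon 2 (AGC, Ser): 1 synonymous substitution.
Total: 1 + 1 = 2.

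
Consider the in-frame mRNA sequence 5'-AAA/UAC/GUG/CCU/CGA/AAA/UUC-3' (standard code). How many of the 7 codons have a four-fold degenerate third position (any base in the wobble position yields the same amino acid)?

3

Codon 1 AAA (Lys): third position 2-fold.
Codon 2 UAC (Tyr): third position 2-fold.
Codon 3 GUG (Val): third position 4-fold.
Codon 4 CCU (Pro): third position 4-fold.
Codon 5 CGA (Arg): third position 4-fold.
Codon 6 AAA (Lys): third position 2-fold.
Codon 7 UUC (Phe): third position 2-fold.
Four-fold degenerate third positions: 3.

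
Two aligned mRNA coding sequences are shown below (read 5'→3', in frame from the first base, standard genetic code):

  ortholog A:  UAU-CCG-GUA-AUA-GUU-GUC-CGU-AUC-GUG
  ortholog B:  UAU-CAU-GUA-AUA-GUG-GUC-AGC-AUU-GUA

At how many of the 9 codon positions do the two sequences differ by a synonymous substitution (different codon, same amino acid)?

Codon 1: UAU Tyr / UAU Tyr — identical.
Codon 2: CCG Pro / CAU His — nonsynonymous.
Codon 3: GUA Val / GUA Val — identical.
Codon 4: AUA Ile / AUA Ile — identical.
Codon 5: GUU Val / GUG Val — synonymous.
Codon 6: GUC Val / GUC Val — identical.
Codon 7: CGU Arg / AGC Ser — nonsynonymous.
Codon 8: AUC Ile / AUU Ile — synonymous.
Codon 9: GUG Val / GUA Val — synonymous.
Synonymous differences: 3.

3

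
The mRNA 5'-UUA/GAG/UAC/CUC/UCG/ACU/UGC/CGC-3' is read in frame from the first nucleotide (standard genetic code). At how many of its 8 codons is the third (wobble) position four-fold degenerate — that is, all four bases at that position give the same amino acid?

4

Codon 1 UUA (Leu): third position 2-fold.
Codon 2 GAG (Glu): third position 2-fold.
Codon 3 UAC (Tyr): third position 2-fold.
Codon 4 CUC (Leu): third position 4-fold.
Codon 5 UCG (Ser): third position 4-fold.
Codon 6 ACU (Thr): third position 4-fold.
Codon 7 UGC (Cys): third position 2-fold.
Codon 8 CGC (Arg): third position 4-fold.
Four-fold degenerate third positions: 4.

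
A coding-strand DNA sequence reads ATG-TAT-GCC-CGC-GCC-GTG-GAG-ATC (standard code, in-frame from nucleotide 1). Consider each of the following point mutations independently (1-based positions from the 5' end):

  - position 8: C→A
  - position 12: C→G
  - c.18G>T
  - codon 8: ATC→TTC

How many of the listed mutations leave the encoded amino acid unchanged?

2

Codon 3: GCC (Ala) → GAC (Asp) — missense.
Codon 4: CGC (Arg) → CGG (Arg) — synonymous.
Codon 6: GTG (Val) → GTT (Val) — synonymous.
Codon 8: ATC (Ile) → TTC (Phe) — missense.
Synonymous: 2 of 4.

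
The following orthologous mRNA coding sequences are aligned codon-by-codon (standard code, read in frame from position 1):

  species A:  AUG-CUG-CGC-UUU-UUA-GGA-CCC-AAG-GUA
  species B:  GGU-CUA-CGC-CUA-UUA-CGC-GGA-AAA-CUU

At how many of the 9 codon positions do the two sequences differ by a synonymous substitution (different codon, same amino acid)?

Codon 1: AUG Met / GGU Gly — nonsynonymous.
Codon 2: CUG Leu / CUA Leu — synonymous.
Codon 3: CGC Arg / CGC Arg — identical.
Codon 4: UUU Phe / CUA Leu — nonsynonymous.
Codon 5: UUA Leu / UUA Leu — identical.
Codon 6: GGA Gly / CGC Arg — nonsynonymous.
Codon 7: CCC Pro / GGA Gly — nonsynonymous.
Codon 8: AAG Lys / AAA Lys — synonymous.
Codon 9: GUA Val / CUU Leu — nonsynonymous.
Synonymous differences: 2.

2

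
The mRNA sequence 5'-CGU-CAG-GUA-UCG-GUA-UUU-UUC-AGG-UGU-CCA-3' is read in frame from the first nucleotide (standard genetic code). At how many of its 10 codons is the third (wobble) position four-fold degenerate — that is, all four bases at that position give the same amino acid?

5

Codon 1 CGU (Arg): third position 4-fold.
Codon 2 CAG (Gln): third position 2-fold.
Codon 3 GUA (Val): third position 4-fold.
Codon 4 UCG (Ser): third position 4-fold.
Codon 5 GUA (Val): third position 4-fold.
Codon 6 UUU (Phe): third position 2-fold.
Codon 7 UUC (Phe): third position 2-fold.
Codon 8 AGG (Arg): third position 2-fold.
Codon 9 UGU (Cys): third position 2-fold.
Codon 10 CCA (Pro): third position 4-fold.
Four-fold degenerate third positions: 5.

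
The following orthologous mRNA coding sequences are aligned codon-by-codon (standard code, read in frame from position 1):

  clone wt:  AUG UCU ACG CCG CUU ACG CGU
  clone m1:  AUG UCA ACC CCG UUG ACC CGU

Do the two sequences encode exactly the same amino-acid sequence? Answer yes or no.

yes

Codon 1: AUG Met / AUG Met — identical.
Codon 2: UCU Ser / UCA Ser — synonymous.
Codon 3: ACG Thr / ACC Thr — synonymous.
Codon 4: CCG Pro / CCG Pro — identical.
Codon 5: CUU Leu / UUG Leu — synonymous.
Codon 6: ACG Thr / ACC Thr — synonymous.
Codon 7: CGU Arg / CGU Arg — identical.
Nonsynonymous differences: 0 → same protein.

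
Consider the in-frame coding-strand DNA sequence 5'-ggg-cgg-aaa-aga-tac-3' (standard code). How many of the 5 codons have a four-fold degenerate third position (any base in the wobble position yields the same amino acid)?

Codon 1 GGG (Gly): third position 4-fold.
Codon 2 CGG (Arg): third position 4-fold.
Codon 3 AAA (Lys): third position 2-fold.
Codon 4 AGA (Arg): third position 2-fold.
Codon 5 TAC (Tyr): third position 2-fold.
Four-fold degenerate third positions: 2.

2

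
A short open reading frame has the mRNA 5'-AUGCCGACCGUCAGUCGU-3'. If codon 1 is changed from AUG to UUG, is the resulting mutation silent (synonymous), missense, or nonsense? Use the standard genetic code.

missense

Position 1 falls in codon 1: AUG → Met.
After the substitution the codon is UUG → Leu.
Met ≠ Leu, so this is a missense mutation.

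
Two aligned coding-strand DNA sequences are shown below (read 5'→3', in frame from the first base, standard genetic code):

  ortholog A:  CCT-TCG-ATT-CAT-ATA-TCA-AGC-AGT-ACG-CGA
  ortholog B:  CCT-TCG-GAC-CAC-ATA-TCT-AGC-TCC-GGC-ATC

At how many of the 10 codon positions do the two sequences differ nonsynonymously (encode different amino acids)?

Codon 1: CCT Pro / CCT Pro — identical.
Codon 2: TCG Ser / TCG Ser — identical.
Codon 3: ATT Ile / GAC Asp — nonsynonymous.
Codon 4: CAT His / CAC His — synonymous.
Codon 5: ATA Ile / ATA Ile — identical.
Codon 6: TCA Ser / TCT Ser — synonymous.
Codon 7: AGC Ser / AGC Ser — identical.
Codon 8: AGT Ser / TCC Ser — synonymous.
Codon 9: ACG Thr / GGC Gly — nonsynonymous.
Codon 10: CGA Arg / ATC Ile — nonsynonymous.
Nonsynonymous differences: 3.

3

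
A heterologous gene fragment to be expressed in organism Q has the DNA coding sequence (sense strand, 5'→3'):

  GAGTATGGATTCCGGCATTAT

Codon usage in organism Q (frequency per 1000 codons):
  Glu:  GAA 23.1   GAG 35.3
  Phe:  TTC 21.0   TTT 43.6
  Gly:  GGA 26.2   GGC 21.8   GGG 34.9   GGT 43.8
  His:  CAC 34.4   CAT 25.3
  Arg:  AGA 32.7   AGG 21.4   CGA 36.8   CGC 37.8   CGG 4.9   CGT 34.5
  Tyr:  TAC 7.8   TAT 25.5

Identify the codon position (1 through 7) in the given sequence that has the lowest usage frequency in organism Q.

5

Codon 1 GAG (Glu): 35.3 per 1000.
Codon 2 TAT (Tyr): 25.5 per 1000.
Codon 3 GGA (Gly): 26.2 per 1000.
Codon 4 TTC (Phe): 21.0 per 1000.
Codon 5 CGG (Arg): 4.9 per 1000.
Codon 6 CAT (His): 25.3 per 1000.
Codon 7 TAT (Tyr): 25.5 per 1000.
Lowest frequency is 4.9 at codon 5.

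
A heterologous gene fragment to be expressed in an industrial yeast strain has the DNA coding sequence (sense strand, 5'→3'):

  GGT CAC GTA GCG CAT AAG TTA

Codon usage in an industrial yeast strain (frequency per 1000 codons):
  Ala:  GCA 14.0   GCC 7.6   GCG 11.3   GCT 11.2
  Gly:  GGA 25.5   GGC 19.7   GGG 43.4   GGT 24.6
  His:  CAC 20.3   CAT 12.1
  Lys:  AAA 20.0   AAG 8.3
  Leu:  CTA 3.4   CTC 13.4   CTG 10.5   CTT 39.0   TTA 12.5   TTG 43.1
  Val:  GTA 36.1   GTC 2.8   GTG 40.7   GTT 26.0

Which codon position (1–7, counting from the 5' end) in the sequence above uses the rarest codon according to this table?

Codon 1 GGT (Gly): 24.6 per 1000.
Codon 2 CAC (His): 20.3 per 1000.
Codon 3 GTA (Val): 36.1 per 1000.
Codon 4 GCG (Ala): 11.3 per 1000.
Codon 5 CAT (His): 12.1 per 1000.
Codon 6 AAG (Lys): 8.3 per 1000.
Codon 7 TTA (Leu): 12.5 per 1000.
Lowest frequency is 8.3 at codon 6.

6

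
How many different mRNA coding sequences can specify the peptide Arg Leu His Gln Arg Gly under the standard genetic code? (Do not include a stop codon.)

3456

Arg: 6 codons.
Leu: 6 codons.
His: 2 codons.
Gln: 2 codons.
Arg: 6 codons.
Gly: 4 codons.
6 × 6 × 2 × 2 × 6 × 4 = 3456.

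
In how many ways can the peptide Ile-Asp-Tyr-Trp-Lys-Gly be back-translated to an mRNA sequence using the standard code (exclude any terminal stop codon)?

Ile: 3 codons.
Asp: 2 codons.
Tyr: 2 codons.
Trp: 1 codon.
Lys: 2 codons.
Gly: 4 codons.
3 × 2 × 2 × 1 × 2 × 4 = 96.

96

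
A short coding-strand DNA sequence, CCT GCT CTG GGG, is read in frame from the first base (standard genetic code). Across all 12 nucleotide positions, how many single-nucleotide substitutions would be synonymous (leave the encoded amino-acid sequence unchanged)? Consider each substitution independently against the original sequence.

Codon 1 (CCT, Pro): 3 synonymous substitutions.
Codon 2 (GCT, Ala): 3 synonymous substitutions.
Codon 3 (CTG, Leu): 4 synonymous substitutions.
Codon 4 (GGG, Gly): 3 synonymous substitutions.
Total: 3 + 3 + 4 + 3 = 13.

13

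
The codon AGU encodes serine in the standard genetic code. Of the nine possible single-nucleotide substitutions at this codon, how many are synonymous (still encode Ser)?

Position 1: none → 0 synonymous.
Position 2: none → 0 synonymous.
Position 3: AGC → 1 synonymous.
Total: 0 + 0 + 1 = 1.

1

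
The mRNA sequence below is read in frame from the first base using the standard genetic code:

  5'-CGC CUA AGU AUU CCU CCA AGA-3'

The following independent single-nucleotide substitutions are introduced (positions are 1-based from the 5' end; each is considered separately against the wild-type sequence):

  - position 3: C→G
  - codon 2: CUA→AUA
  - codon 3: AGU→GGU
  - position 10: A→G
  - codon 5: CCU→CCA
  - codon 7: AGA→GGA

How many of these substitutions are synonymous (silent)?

Codon 1: CGC (Arg) → CGG (Arg) — synonymous.
Codon 2: CUA (Leu) → AUA (Ile) — missense.
Codon 3: AGU (Ser) → GGU (Gly) — missense.
Codon 4: AUU (Ile) → GUU (Val) — missense.
Codon 5: CCU (Pro) → CCA (Pro) — synonymous.
Codon 7: AGA (Arg) → GGA (Gly) — missense.
Synonymous: 2 of 6.

2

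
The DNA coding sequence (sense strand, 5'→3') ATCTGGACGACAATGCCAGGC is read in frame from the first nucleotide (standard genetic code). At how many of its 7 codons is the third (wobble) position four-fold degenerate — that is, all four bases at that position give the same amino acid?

Codon 1 ATC (Ile): third position 3-fold.
Codon 2 TGG (Trp): third position 1-fold.
Codon 3 ACG (Thr): third position 4-fold.
Codon 4 ACA (Thr): third position 4-fold.
Codon 5 ATG (Met): third position 1-fold.
Codon 6 CCA (Pro): third position 4-fold.
Codon 7 GGC (Gly): third position 4-fold.
Four-fold degenerate third positions: 4.

4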